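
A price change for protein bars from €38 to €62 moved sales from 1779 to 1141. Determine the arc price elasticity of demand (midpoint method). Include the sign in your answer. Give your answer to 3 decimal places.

-0.910

ΔQ = 1141 − 1779 = -638; ΔP = 62 − 38 = 24.
Midpoints: P̄ = 50.00, Q̄ = 1460.0.
ε = (ΔQ/ΔP)(P̄/Q̄) = (-638/24)(50.00/1460.0).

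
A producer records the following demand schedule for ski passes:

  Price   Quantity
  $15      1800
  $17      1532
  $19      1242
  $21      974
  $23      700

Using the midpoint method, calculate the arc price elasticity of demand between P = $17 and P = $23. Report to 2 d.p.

-2.49

At P = 17, Q = 1532; at P = 23, Q = 700.
ΔQ = -832, ΔP = 6. Midpoints: P̄ = 20.00, Q̄ = 1116.0.
ε = (ΔQ/ΔP)(P̄/Q̄) = (-832/6)(20.00/1116.0).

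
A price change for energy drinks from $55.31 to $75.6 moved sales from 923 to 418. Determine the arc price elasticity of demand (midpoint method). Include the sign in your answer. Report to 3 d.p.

ΔQ = 418 − 923 = -505; ΔP = 75.6 − 55.31 = 20.29.
Midpoints: P̄ = 65.45, Q̄ = 670.5.
ε = (ΔQ/ΔP)(P̄/Q̄) = (-505/20.29)(65.45/670.5).

-2.430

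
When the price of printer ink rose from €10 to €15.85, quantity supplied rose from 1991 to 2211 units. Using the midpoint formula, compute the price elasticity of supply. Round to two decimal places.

ΔQ = 2211 − 1991 = 220; ΔP = 15.85 − 10 = 5.85.
Midpoints: P̄ = 12.93, Q̄ = 2101.0.
ε_s = (ΔQ/ΔP)(P̄/Q̄) = (220/5.85)(12.93/2101.0).

0.23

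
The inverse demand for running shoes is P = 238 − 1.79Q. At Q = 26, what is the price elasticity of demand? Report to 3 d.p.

-4.114

At Q = 26, P = 238 − 1.79(26) = 191.46.
dP/dQ = −1.79, so dQ/dP = 1/(−1.79) = -0.559.
ε = (dQ/dP)(P/Q) = (-0.559)(191.46/26).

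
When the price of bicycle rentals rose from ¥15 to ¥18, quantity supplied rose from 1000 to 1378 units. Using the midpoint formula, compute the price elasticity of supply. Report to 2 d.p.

ΔQ = 1378 − 1000 = 378; ΔP = 18 − 15 = 3.
Midpoints: P̄ = 16.50, Q̄ = 1189.0.
ε_s = (ΔQ/ΔP)(P̄/Q̄) = (378/3)(16.50/1189.0).

1.75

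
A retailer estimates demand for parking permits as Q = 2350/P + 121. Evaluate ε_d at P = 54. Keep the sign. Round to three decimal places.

At P = 54, Q = 164.519.
dQ/dP = −2350/P² = -0.806.
ε = (dQ/dP)(P/Q) = (-0.806)(54/164.519).

-0.265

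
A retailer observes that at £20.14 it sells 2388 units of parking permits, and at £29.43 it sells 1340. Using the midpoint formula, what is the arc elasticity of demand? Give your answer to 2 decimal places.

-1.50

ΔQ = 1340 − 2388 = -1048; ΔP = 29.43 − 20.14 = 9.29.
Midpoints: P̄ = 24.79, Q̄ = 1864.0.
ε = (ΔQ/ΔP)(P̄/Q̄) = (-1048/9.29)(24.79/1864.0).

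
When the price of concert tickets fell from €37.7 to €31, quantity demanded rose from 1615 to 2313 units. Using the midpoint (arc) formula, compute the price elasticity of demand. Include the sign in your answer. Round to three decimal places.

-1.822

ΔQ = 2313 − 1615 = 698; ΔP = 31 − 37.7 = -6.7.
Midpoints: P̄ = 34.35, Q̄ = 1964.0.
ε = (ΔQ/ΔP)(P̄/Q̄) = (698/-6.7)(34.35/1964.0).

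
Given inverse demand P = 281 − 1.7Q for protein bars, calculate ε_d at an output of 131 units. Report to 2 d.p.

-0.26

At Q = 131, P = 281 − 1.7(131) = 58.30.
dP/dQ = −1.7, so dQ/dP = 1/(−1.7) = -0.588.
ε = (dQ/dP)(P/Q) = (-0.588)(58.30/131).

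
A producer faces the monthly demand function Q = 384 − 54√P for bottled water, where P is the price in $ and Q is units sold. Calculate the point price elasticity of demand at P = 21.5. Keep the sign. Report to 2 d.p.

-0.94

At P = 21.5, Q = 133.612.
dQ/dP = −54/(2√P) = -5.823.
ε = (dQ/dP)(P/Q) = (-5.823)(21.5/133.612).
|ε| < 1, so demand is inelastic at this price.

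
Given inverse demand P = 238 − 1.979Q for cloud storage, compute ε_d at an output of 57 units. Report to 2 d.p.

-1.11

At Q = 57, P = 238 − 1.979(57) = 125.20.
dP/dQ = −1.979, so dQ/dP = 1/(−1.979) = -0.505.
ε = (dQ/dP)(P/Q) = (-0.505)(125.20/57).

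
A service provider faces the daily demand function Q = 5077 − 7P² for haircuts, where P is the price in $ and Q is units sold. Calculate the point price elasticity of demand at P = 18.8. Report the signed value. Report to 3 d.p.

-1.901

At P = 18.8, Q = 2602.920.
dQ/dP = −14P = -263.200.
ε = (dQ/dP)(P/Q) = (-263.200)(18.8/2602.920).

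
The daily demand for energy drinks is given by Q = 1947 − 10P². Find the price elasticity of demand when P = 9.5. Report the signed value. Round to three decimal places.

-1.728

At P = 9.5, Q = 1044.500.
dQ/dP = −20P = -190.
ε = (dQ/dP)(P/Q) = (-190)(9.5/1044.500).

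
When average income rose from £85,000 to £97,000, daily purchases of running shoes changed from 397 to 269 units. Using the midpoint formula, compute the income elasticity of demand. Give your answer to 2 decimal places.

-2.91

ΔQ = -128, ΔI = 12000. Midpoints: Ī = 91,000, Q̄ = 333.0.
ε_I = (ΔQ/ΔI)(Ī/Q̄) = (-128/12000)(91000/333.0).
ε_I < 0, so the good is inferior.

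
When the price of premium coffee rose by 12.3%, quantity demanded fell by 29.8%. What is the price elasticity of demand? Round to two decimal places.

ε = %ΔQ / %ΔP = (-29.8)/(12.3) = -2.423.

-2.42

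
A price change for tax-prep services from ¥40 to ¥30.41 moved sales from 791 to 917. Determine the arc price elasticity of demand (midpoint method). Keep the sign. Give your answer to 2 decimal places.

-0.54

ΔQ = 917 − 791 = 126; ΔP = 30.41 − 40 = -9.59.
Midpoints: P̄ = 35.20, Q̄ = 854.0.
ε = (ΔQ/ΔP)(P̄/Q̄) = (126/-9.59)(35.20/854.0).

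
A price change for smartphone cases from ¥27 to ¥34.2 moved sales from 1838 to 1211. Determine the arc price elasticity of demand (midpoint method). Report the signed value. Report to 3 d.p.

-1.748

ΔQ = 1211 − 1838 = -627; ΔP = 34.2 − 27 = 7.2.
Midpoints: P̄ = 30.60, Q̄ = 1524.5.
ε = (ΔQ/ΔP)(P̄/Q̄) = (-627/7.2)(30.60/1524.5).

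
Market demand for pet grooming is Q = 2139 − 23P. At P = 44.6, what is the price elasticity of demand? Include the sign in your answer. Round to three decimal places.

-0.921

At P = 44.6, Q = 1113.200.
dQ/dP = −23.
ε = (dQ/dP)(P/Q) = (-23)(44.6/1113.200).
|ε| < 1, so demand is inelastic at this price.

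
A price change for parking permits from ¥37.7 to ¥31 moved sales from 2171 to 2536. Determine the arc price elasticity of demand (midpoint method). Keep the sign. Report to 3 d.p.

-0.795

ΔQ = 2536 − 2171 = 365; ΔP = 31 − 37.7 = -6.7.
Midpoints: P̄ = 34.35, Q̄ = 2353.5.
ε = (ΔQ/ΔP)(P̄/Q̄) = (365/-6.7)(34.35/2353.5).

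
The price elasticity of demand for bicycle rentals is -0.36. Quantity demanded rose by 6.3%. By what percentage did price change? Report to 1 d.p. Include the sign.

%ΔP ≈ %ΔQ / ε = (6.3%)/(-0.36) = -17.50%.

-17.5%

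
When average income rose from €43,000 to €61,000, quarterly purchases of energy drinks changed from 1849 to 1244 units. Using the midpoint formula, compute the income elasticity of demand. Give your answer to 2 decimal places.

-1.13

ΔQ = -605, ΔI = 18000. Midpoints: Ī = 52,000, Q̄ = 1546.5.
ε_I = (ΔQ/ΔI)(Ī/Q̄) = (-605/18000)(52000/1546.5).
ε_I < 0, so the good is inferior.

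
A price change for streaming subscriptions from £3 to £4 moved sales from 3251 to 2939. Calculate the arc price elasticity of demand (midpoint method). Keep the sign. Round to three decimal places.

ΔQ = 2939 − 3251 = -312; ΔP = 4 − 3 = 1.
Midpoints: P̄ = 3.50, Q̄ = 3095.0.
ε = (ΔQ/ΔP)(P̄/Q̄) = (-312/1)(3.50/3095.0).

-0.353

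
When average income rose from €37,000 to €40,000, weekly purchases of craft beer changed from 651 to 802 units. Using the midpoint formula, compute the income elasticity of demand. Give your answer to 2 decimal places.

2.67

ΔQ = 151, ΔI = 3000. Midpoints: Ī = 38,500, Q̄ = 726.5.
ε_I = (ΔQ/ΔI)(Ī/Q̄) = (151/3000)(38500/726.5).
ε_I > 0, so the good is normal.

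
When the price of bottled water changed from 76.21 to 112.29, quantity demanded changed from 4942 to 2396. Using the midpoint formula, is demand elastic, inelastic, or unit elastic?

Arc ε ≈ -1.813.
|ε| = 1.81 > 1.

elastic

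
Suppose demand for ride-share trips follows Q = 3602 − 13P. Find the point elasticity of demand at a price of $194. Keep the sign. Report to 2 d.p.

At P = 194, Q = 1080.
dQ/dP = −13.
ε = (dQ/dP)(P/Q) = (-13)(194/1080).
|ε| > 1, so demand is elastic at this price.

-2.34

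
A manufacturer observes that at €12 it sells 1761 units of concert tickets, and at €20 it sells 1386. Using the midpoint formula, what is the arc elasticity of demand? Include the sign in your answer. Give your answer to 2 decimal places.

ΔQ = 1386 − 1761 = -375; ΔP = 20 − 12 = 8.
Midpoints: P̄ = 16.00, Q̄ = 1573.5.
ε = (ΔQ/ΔP)(P̄/Q̄) = (-375/8)(16.00/1573.5).

-0.48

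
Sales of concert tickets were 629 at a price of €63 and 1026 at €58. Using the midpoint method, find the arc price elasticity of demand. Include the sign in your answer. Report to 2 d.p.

ΔQ = 1026 − 629 = 397; ΔP = 58 − 63 = -5.
Midpoints: P̄ = 60.50, Q̄ = 827.5.
ε = (ΔQ/ΔP)(P̄/Q̄) = (397/-5)(60.50/827.5).

-5.81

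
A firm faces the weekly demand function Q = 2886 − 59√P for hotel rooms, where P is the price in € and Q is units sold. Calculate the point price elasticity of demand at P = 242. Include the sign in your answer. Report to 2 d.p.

At P = 242, Q = 1968.175.
dQ/dP = −59/(2√P) = -1.896.
ε = (dQ/dP)(P/Q) = (-1.896)(242/1968.175).

-0.23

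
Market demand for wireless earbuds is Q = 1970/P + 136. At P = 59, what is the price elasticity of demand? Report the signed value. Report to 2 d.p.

-0.20

At P = 59, Q = 169.390.
dQ/dP = −1970/P² = -0.566.
ε = (dQ/dP)(P/Q) = (-0.566)(59/169.390).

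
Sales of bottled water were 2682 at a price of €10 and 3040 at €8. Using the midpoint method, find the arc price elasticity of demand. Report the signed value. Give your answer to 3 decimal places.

ΔQ = 3040 − 2682 = 358; ΔP = 8 − 10 = -2.
Midpoints: P̄ = 9.00, Q̄ = 2861.0.
ε = (ΔQ/ΔP)(P̄/Q̄) = (358/-2)(9.00/2861.0).

-0.563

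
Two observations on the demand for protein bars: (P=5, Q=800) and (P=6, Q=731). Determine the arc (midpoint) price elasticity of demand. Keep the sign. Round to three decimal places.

ΔQ = 731 − 800 = -69; ΔP = 6 − 5 = 1.
Midpoints: P̄ = 5.50, Q̄ = 765.5.
ε = (ΔQ/ΔP)(P̄/Q̄) = (-69/1)(5.50/765.5).

-0.496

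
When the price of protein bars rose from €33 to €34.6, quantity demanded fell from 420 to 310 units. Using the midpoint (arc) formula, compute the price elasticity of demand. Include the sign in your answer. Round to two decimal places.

ΔQ = 310 − 420 = -110; ΔP = 34.6 − 33 = 1.6.
Midpoints: P̄ = 33.80, Q̄ = 365.0.
ε = (ΔQ/ΔP)(P̄/Q̄) = (-110/1.6)(33.80/365.0).

-6.37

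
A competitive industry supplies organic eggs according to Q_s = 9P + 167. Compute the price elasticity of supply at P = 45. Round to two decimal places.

At P = 45, Q_s = 572.
dQ_s/dP = 9.
ε_s = (dQ_s/dP)(P/Q_s) = (9)(45/572).

0.71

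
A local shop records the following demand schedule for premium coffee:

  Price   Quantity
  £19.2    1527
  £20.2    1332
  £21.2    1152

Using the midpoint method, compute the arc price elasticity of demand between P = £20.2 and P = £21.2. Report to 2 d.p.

At P = 20.2, Q = 1332; at P = 21.2, Q = 1152.
ΔQ = -180, ΔP = 1.0. Midpoints: P̄ = 20.70, Q̄ = 1242.0.
ε = (ΔQ/ΔP)(P̄/Q̄) = (-180/1.0)(20.70/1242.0).

-3.00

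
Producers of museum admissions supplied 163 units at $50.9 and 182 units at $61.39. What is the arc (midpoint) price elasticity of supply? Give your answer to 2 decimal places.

0.59

ΔQ = 182 − 163 = 19; ΔP = 61.39 − 50.9 = 10.49.
Midpoints: P̄ = 56.14, Q̄ = 172.5.
ε_s = (ΔQ/ΔP)(P̄/Q̄) = (19/10.49)(56.14/172.5).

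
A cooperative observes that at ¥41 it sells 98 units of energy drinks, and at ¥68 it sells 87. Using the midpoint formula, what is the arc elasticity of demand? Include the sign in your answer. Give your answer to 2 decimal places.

-0.24

ΔQ = 87 − 98 = -11; ΔP = 68 − 41 = 27.
Midpoints: P̄ = 54.50, Q̄ = 92.5.
ε = (ΔQ/ΔP)(P̄/Q̄) = (-11/27)(54.50/92.5).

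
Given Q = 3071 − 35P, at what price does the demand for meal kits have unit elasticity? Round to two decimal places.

43.87

For linear demand Q = a − bP, ε = −bP/(a − bP). |ε| = 1 when bP = a − bP, i.e. P = a/(2b).
P = 3071/(2·35) = 3071/70 = 43.8714.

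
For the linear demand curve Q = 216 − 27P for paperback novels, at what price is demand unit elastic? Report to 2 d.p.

For linear demand Q = a − bP, ε = −bP/(a − bP). |ε| = 1 when bP = a − bP, i.e. P = a/(2b).
P = 216/(2·27) = 216/54 = 4.0000.

4.00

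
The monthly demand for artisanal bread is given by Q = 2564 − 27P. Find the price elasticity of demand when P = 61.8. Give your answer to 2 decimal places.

At P = 61.8, Q = 895.400.
dQ/dP = −27.
ε = (dQ/dP)(P/Q) = (-27)(61.8/895.400).
|ε| > 1, so demand is elastic at this price.

-1.86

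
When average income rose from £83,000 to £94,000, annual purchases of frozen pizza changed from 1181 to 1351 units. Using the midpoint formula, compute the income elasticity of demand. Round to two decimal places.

1.08

ΔQ = 170, ΔI = 11000. Midpoints: Ī = 88,500, Q̄ = 1266.0.
ε_I = (ΔQ/ΔI)(Ī/Q̄) = (170/11000)(88500/1266.0).
ε_I > 0, so the good is normal.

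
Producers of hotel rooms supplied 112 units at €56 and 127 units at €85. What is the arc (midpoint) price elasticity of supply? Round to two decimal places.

0.31

ΔQ = 127 − 112 = 15; ΔP = 85 − 56 = 29.
Midpoints: P̄ = 70.50, Q̄ = 119.5.
ε_s = (ΔQ/ΔP)(P̄/Q̄) = (15/29)(70.50/119.5).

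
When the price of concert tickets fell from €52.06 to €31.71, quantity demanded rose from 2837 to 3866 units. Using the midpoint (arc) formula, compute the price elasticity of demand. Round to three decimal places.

-0.632

ΔQ = 3866 − 2837 = 1029; ΔP = 31.71 − 52.06 = -20.35.
Midpoints: P̄ = 41.89, Q̄ = 3351.5.
ε = (ΔQ/ΔP)(P̄/Q̄) = (1029/-20.35)(41.89/3351.5).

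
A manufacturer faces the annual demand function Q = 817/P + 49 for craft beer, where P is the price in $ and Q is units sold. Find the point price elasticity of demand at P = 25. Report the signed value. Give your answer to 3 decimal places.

-0.400

At P = 25, Q = 81.680.
dQ/dP = −817/P² = -1.307.
ε = (dQ/dP)(P/Q) = (-1.307)(25/81.680).
|ε| < 1, so demand is inelastic at this price.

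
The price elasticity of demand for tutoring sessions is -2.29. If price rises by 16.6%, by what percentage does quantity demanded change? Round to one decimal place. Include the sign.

%ΔQ ≈ ε × %ΔP = (-2.29)(16.6%) = -38.01%.

-38.0%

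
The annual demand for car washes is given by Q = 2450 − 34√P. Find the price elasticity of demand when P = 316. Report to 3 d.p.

At P = 316, Q = 1845.603.
dQ/dP = −34/(2√P) = -0.956.
ε = (dQ/dP)(P/Q) = (-0.956)(316/1845.603).
|ε| < 1, so demand is inelastic at this price.

-0.164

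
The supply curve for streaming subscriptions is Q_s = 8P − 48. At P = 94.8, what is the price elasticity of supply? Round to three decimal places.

1.068

At P = 94.8, Q_s = 710.40.
dQ_s/dP = 8.
ε_s = (dQ_s/dP)(P/Q_s) = (8)(94.8/710.40).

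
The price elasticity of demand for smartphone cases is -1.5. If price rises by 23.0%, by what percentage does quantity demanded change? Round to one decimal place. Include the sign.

%ΔQ ≈ ε × %ΔP = (-1.5)(23.0%) = -34.50%.

-34.5%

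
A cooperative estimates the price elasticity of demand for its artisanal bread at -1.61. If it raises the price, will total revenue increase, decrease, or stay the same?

|ε| = 1.61 > 1, so demand is elastic. A price rise therefore reduces total revenue.

decrease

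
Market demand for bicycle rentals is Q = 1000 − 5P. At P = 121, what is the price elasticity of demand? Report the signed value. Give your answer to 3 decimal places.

-1.532

At P = 121, Q = 395.
dQ/dP = −5.
ε = (dQ/dP)(P/Q) = (-5)(121/395).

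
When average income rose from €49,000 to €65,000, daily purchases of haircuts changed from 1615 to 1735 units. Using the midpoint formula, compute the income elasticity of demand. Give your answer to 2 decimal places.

ΔQ = 120, ΔI = 16000. Midpoints: Ī = 57,000, Q̄ = 1675.0.
ε_I = (ΔQ/ΔI)(Ī/Q̄) = (120/16000)(57000/1675.0).

0.26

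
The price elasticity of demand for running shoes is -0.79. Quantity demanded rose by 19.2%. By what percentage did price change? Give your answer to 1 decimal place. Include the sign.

%ΔP ≈ %ΔQ / ε = (19.2%)/(-0.79) = -24.30%.

-24.3%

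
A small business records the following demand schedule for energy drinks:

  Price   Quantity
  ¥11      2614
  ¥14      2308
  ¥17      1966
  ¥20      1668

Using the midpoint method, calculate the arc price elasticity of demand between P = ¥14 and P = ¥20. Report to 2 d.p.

At P = 14, Q = 2308; at P = 20, Q = 1668.
ΔQ = -640, ΔP = 6. Midpoints: P̄ = 17.00, Q̄ = 1988.0.
ε = (ΔQ/ΔP)(P̄/Q̄) = (-640/6)(17.00/1988.0).

-0.91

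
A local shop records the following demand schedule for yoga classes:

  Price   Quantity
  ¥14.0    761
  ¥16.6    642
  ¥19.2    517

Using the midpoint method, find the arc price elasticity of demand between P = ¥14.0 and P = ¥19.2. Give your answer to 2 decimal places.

-1.22

At P = 14.0, Q = 761; at P = 19.2, Q = 517.
ΔQ = -244, ΔP = 5.2. Midpoints: P̄ = 16.60, Q̄ = 639.0.
ε = (ΔQ/ΔP)(P̄/Q̄) = (-244/5.2)(16.60/639.0).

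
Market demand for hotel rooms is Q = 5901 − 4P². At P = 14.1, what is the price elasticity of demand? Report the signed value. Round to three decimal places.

At P = 14.1, Q = 5105.760.
dQ/dP = −8P = -112.800.
ε = (dQ/dP)(P/Q) = (-112.800)(14.1/5105.760).

-0.312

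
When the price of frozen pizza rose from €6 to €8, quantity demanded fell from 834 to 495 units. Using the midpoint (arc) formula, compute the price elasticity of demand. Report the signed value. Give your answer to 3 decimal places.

ΔQ = 495 − 834 = -339; ΔP = 8 − 6 = 2.
Midpoints: P̄ = 7.00, Q̄ = 664.5.
ε = (ΔQ/ΔP)(P̄/Q̄) = (-339/2)(7.00/664.5).

-1.786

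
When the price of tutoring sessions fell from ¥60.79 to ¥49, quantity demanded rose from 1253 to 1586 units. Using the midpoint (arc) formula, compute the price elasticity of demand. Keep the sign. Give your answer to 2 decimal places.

-1.09

ΔQ = 1586 − 1253 = 333; ΔP = 49 − 60.79 = -11.79.
Midpoints: P̄ = 54.89, Q̄ = 1419.5.
ε = (ΔQ/ΔP)(P̄/Q̄) = (333/-11.79)(54.89/1419.5).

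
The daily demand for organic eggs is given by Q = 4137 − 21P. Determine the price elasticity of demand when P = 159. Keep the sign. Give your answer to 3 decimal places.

At P = 159, Q = 798.
dQ/dP = −21.
ε = (dQ/dP)(P/Q) = (-21)(159/798).

-4.184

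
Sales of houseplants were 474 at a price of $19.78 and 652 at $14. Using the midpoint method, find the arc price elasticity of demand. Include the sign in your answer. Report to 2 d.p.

ΔQ = 652 − 474 = 178; ΔP = 14 − 19.78 = -5.78.
Midpoints: P̄ = 16.89, Q̄ = 563.0.
ε = (ΔQ/ΔP)(P̄/Q̄) = (178/-5.78)(16.89/563.0).

-0.92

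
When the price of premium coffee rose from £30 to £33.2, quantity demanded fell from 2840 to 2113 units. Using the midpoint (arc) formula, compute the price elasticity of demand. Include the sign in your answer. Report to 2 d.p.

-2.90

ΔQ = 2113 − 2840 = -727; ΔP = 33.2 − 30 = 3.2.
Midpoints: P̄ = 31.60, Q̄ = 2476.5.
ε = (ΔQ/ΔP)(P̄/Q̄) = (-727/3.2)(31.60/2476.5).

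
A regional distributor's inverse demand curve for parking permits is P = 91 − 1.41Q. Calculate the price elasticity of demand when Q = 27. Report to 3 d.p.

-1.390

At Q = 27, P = 91 − 1.41(27) = 52.93.
dP/dQ = −1.41, so dQ/dP = 1/(−1.41) = -0.709.
ε = (dQ/dP)(P/Q) = (-0.709)(52.93/27).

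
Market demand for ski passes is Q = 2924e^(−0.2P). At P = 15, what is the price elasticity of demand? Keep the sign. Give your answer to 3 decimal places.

At P = 15, Q = 145.577.
dQ/dP = −0.2·2924e^(−0.2P) = −0.2Q = -29.115.
ε = (dQ/dP)(P/Q) = (-29.115)(15/145.577).

-3.000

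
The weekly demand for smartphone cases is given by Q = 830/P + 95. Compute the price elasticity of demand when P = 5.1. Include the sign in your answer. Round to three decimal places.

At P = 5.1, Q = 257.745.
dQ/dP = −830/P² = -31.911.
ε = (dQ/dP)(P/Q) = (-31.911)(5.1/257.745).
|ε| < 1, so demand is inelastic at this price.

-0.631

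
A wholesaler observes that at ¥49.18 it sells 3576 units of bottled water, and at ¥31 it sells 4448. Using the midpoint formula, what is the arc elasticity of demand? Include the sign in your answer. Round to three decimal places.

ΔQ = 4448 − 3576 = 872; ΔP = 31 − 49.18 = -18.18.
Midpoints: P̄ = 40.09, Q̄ = 4012.0.
ε = (ΔQ/ΔP)(P̄/Q̄) = (872/-18.18)(40.09/4012.0).

-0.479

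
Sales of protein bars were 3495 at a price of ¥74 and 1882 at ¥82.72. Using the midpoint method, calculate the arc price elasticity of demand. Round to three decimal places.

ΔQ = 1882 − 3495 = -1613; ΔP = 82.72 − 74 = 8.72.
Midpoints: P̄ = 78.36, Q̄ = 2688.5.
ε = (ΔQ/ΔP)(P̄/Q̄) = (-1613/8.72)(78.36/2688.5).

-5.391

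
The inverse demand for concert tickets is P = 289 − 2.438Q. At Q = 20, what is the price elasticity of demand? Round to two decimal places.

-4.93

At Q = 20, P = 289 − 2.438(20) = 240.24.
dP/dQ = −2.438, so dQ/dP = 1/(−2.438) = -0.410.
ε = (dQ/dP)(P/Q) = (-0.410)(240.24/20).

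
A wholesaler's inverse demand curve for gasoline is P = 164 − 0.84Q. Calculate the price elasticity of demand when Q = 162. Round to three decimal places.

At Q = 162, P = 164 − 0.84(162) = 27.92.
dP/dQ = −0.84, so dQ/dP = 1/(−0.84) = -1.190.
ε = (dQ/dP)(P/Q) = (-1.190)(27.92/162).

-0.205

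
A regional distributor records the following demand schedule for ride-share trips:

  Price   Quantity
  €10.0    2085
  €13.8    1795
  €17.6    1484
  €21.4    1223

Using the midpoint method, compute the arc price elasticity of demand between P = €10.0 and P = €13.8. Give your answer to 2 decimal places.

At P = 10.0, Q = 2085; at P = 13.8, Q = 1795.
ΔQ = -290, ΔP = 3.8. Midpoints: P̄ = 11.90, Q̄ = 1940.0.
ε = (ΔQ/ΔP)(P̄/Q̄) = (-290/3.8)(11.90/1940.0).

-0.47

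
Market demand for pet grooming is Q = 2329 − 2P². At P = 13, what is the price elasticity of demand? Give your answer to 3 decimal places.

-0.340

At P = 13, Q = 1991.
dQ/dP = −4P = -52.
ε = (dQ/dP)(P/Q) = (-52)(13/1991).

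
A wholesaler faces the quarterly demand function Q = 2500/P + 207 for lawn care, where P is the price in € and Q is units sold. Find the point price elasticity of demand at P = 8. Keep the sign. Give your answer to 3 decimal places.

At P = 8, Q = 519.500.
dQ/dP = −2500/P² = -39.062.
ε = (dQ/dP)(P/Q) = (-39.062)(8/519.500).
|ε| < 1, so demand is inelastic at this price.

-0.602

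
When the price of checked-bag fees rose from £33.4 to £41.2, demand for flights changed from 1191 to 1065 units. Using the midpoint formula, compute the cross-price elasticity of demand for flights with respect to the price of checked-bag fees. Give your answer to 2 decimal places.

ΔQ_x = 1065 − 1191 = -126; ΔP_y = 41.2 − 33.4 = 7.8.
Midpoints: P̄_y = 37.30, Q̄_x = 1128.0.
ε_xy = (ΔQ_x/ΔP_y)(P̄_y/Q̄_x) = (-126/7.8)(37.30/1128.0).

-0.53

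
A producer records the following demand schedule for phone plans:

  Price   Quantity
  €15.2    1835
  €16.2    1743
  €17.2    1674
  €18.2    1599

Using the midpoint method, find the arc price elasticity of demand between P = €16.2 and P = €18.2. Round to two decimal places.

-0.74

At P = 16.2, Q = 1743; at P = 18.2, Q = 1599.
ΔQ = -144, ΔP = 2.0. Midpoints: P̄ = 17.20, Q̄ = 1671.0.
ε = (ΔQ/ΔP)(P̄/Q̄) = (-144/2.0)(17.20/1671.0).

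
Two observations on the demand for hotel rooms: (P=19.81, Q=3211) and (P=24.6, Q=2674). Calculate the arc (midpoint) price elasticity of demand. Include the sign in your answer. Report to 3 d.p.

-0.846

ΔQ = 2674 − 3211 = -537; ΔP = 24.6 − 19.81 = 4.79.
Midpoints: P̄ = 22.20, Q̄ = 2942.5.
ε = (ΔQ/ΔP)(P̄/Q̄) = (-537/4.79)(22.20/2942.5).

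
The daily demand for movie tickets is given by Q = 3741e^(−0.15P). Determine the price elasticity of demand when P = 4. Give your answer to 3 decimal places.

-0.600

At P = 4, Q = 2053.104.
dQ/dP = −0.15·3741e^(−0.15P) = −0.15Q = -307.966.
ε = (dQ/dP)(P/Q) = (-307.966)(4/2053.104).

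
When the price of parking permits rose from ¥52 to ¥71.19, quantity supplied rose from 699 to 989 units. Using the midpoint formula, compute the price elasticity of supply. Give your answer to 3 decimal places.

ΔQ = 989 − 699 = 290; ΔP = 71.19 − 52 = 19.19.
Midpoints: P̄ = 61.59, Q̄ = 844.0.
ε_s = (ΔQ/ΔP)(P̄/Q̄) = (290/19.19)(61.59/844.0).

1.103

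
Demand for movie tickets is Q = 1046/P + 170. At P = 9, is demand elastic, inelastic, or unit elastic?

inelastic

Q = 286.222, dQ/dP = -12.914.
ε = (dQ/dP)(P/Q) ≈ -0.406.
|ε| = 0.41 < 1.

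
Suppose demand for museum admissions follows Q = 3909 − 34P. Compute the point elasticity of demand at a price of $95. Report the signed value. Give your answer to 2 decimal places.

At P = 95, Q = 679.
dQ/dP = −34.
ε = (dQ/dP)(P/Q) = (-34)(95/679).

-4.76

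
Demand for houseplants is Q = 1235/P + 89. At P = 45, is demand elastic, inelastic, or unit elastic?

Q = 116.444, dQ/dP = -0.610.
ε = (dQ/dP)(P/Q) ≈ -0.236.
|ε| = 0.24 < 1.

inelastic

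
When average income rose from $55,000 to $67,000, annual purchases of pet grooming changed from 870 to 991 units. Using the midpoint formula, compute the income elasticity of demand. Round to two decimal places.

0.66

ΔQ = 121, ΔI = 12000. Midpoints: Ī = 61,000, Q̄ = 930.5.
ε_I = (ΔQ/ΔI)(Ī/Q̄) = (121/12000)(61000/930.5).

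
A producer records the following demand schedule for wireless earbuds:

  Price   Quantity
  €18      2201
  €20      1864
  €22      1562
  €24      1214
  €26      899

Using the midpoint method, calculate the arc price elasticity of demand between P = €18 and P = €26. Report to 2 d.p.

At P = 18, Q = 2201; at P = 26, Q = 899.
ΔQ = -1302, ΔP = 8. Midpoints: P̄ = 22.00, Q̄ = 1550.0.
ε = (ΔQ/ΔP)(P̄/Q̄) = (-1302/8)(22.00/1550.0).

-2.31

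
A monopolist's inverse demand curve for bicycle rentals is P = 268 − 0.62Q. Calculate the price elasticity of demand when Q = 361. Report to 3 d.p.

At Q = 361, P = 268 − 0.62(361) = 44.18.
dP/dQ = −0.62, so dQ/dP = 1/(−0.62) = -1.613.
ε = (dQ/dP)(P/Q) = (-1.613)(44.18/361).

-0.197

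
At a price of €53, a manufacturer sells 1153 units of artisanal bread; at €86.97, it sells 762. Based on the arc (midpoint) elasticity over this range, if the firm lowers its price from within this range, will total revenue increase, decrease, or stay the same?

decrease

Arc ε = (-391/33.97)(69.98/957.5) ≈ -0.841.
|ε| = 0.84 < 1, so demand is inelastic. A price cut therefore reduces total revenue.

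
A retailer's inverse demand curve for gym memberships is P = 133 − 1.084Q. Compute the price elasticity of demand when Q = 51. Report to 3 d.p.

-1.406

At Q = 51, P = 133 − 1.084(51) = 77.72.
dP/dQ = −1.084, so dQ/dP = 1/(−1.084) = -0.923.
ε = (dQ/dP)(P/Q) = (-0.923)(77.72/51).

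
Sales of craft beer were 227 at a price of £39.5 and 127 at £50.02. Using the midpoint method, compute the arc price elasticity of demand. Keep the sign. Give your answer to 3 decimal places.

-2.404

ΔQ = 127 − 227 = -100; ΔP = 50.02 − 39.5 = 10.52.
Midpoints: P̄ = 44.76, Q̄ = 177.0.
ε = (ΔQ/ΔP)(P̄/Q̄) = (-100/10.52)(44.76/177.0).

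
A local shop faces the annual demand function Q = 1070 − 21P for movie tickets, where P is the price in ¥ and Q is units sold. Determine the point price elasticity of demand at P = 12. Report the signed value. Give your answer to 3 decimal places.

-0.308

At P = 12, Q = 818.
dQ/dP = −21.
ε = (dQ/dP)(P/Q) = (-21)(12/818).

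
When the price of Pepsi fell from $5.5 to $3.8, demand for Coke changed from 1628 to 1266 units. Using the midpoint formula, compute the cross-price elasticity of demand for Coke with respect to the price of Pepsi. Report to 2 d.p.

ΔQ_x = 1266 − 1628 = -362; ΔP_y = 3.8 − 5.5 = -1.7.
Midpoints: P̄_y = 4.65, Q̄_x = 1447.0.
ε_xy = (ΔQ_x/ΔP_y)(P̄_y/Q̄_x) = (-362/-1.7)(4.65/1447.0).
ε_xy > 0, so the goods are substitutes.

0.68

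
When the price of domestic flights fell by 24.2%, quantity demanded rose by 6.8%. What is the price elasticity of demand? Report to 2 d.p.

-0.28

ε = %ΔQ / %ΔP = (6.8)/(-24.2) = -0.281.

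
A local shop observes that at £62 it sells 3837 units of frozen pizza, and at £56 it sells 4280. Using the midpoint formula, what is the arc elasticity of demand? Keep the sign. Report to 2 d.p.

ΔQ = 4280 − 3837 = 443; ΔP = 56 − 62 = -6.
Midpoints: P̄ = 59.00, Q̄ = 4058.5.
ε = (ΔQ/ΔP)(P̄/Q̄) = (443/-6)(59.00/4058.5).

-1.07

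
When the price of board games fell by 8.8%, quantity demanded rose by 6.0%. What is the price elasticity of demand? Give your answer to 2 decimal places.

ε = %ΔQ / %ΔP = (6.0)/(-8.8) = -0.682.

-0.68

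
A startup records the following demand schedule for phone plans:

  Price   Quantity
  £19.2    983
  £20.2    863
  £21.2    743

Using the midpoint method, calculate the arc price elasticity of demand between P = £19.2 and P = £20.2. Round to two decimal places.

At P = 19.2, Q = 983; at P = 20.2, Q = 863.
ΔQ = -120, ΔP = 1.0. Midpoints: P̄ = 19.70, Q̄ = 923.0.
ε = (ΔQ/ΔP)(P̄/Q̄) = (-120/1.0)(19.70/923.0).

-2.56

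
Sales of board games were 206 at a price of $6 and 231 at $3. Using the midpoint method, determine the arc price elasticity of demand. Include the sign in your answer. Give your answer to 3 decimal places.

-0.172

ΔQ = 231 − 206 = 25; ΔP = 3 − 6 = -3.
Midpoints: P̄ = 4.50, Q̄ = 218.5.
ε = (ΔQ/ΔP)(P̄/Q̄) = (25/-3)(4.50/218.5).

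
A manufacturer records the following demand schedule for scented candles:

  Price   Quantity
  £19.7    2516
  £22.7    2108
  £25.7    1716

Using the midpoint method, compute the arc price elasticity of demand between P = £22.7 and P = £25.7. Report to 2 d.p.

At P = 22.7, Q = 2108; at P = 25.7, Q = 1716.
ΔQ = -392, ΔP = 3.0. Midpoints: P̄ = 24.20, Q̄ = 1912.0.
ε = (ΔQ/ΔP)(P̄/Q̄) = (-392/3.0)(24.20/1912.0).

-1.65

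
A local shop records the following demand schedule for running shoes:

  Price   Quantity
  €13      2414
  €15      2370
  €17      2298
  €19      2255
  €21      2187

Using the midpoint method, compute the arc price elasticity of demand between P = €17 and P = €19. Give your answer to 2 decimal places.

At P = 17, Q = 2298; at P = 19, Q = 2255.
ΔQ = -43, ΔP = 2. Midpoints: P̄ = 18.00, Q̄ = 2276.5.
ε = (ΔQ/ΔP)(P̄/Q̄) = (-43/2)(18.00/2276.5).

-0.17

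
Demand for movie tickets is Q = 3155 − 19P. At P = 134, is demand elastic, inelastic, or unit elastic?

elastic

Q = 609, dQ/dP = -19.
ε = (dQ/dP)(P/Q) ≈ -4.181.
|ε| = 4.18 > 1.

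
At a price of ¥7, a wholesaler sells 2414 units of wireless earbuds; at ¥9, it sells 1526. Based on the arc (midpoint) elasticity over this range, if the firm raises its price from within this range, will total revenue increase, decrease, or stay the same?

decrease

Arc ε = (-888/2)(8.00/1970.0) ≈ -1.803.
|ε| = 1.80 > 1, so demand is elastic. A price rise therefore reduces total revenue.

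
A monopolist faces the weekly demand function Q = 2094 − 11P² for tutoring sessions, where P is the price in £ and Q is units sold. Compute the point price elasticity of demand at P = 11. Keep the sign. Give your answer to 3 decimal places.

-3.489

At P = 11, Q = 763.
dQ/dP = −22P = -242.
ε = (dQ/dP)(P/Q) = (-242)(11/763).
|ε| > 1, so demand is elastic at this price.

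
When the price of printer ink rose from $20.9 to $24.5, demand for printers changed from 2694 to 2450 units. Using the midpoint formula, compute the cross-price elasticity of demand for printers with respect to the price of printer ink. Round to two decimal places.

-0.60

ΔQ_x = 2450 − 2694 = -244; ΔP_y = 24.5 − 20.9 = 3.6.
Midpoints: P̄_y = 22.70, Q̄_x = 2572.0.
ε_xy = (ΔQ_x/ΔP_y)(P̄_y/Q̄_x) = (-244/3.6)(22.70/2572.0).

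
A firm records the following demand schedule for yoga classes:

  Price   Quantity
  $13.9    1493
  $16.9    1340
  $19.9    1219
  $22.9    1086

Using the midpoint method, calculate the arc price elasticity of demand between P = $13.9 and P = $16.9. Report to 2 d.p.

-0.55

At P = 13.9, Q = 1493; at P = 16.9, Q = 1340.
ΔQ = -153, ΔP = 3.0. Midpoints: P̄ = 15.40, Q̄ = 1416.5.
ε = (ΔQ/ΔP)(P̄/Q̄) = (-153/3.0)(15.40/1416.5).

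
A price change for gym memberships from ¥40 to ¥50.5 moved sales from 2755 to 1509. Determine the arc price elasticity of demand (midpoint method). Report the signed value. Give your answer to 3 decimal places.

ΔQ = 1509 − 2755 = -1246; ΔP = 50.5 − 40 = 10.5.
Midpoints: P̄ = 45.25, Q̄ = 2132.0.
ε = (ΔQ/ΔP)(P̄/Q̄) = (-1246/10.5)(45.25/2132.0).

-2.519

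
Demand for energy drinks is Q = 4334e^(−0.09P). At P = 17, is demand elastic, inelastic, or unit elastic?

Q = 938.466, dQ/dP = -84.462.
ε = (dQ/dP)(P/Q) ≈ -1.530.
|ε| = 1.53 > 1.

elastic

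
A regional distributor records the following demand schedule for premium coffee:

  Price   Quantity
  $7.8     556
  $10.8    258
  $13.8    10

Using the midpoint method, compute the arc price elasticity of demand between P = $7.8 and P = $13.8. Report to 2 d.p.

At P = 7.8, Q = 556; at P = 13.8, Q = 10.
ΔQ = -546, ΔP = 6.0. Midpoints: P̄ = 10.80, Q̄ = 283.0.
ε = (ΔQ/ΔP)(P̄/Q̄) = (-546/6.0)(10.80/283.0).

-3.47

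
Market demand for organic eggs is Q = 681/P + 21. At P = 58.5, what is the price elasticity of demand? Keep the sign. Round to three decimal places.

At P = 58.5, Q = 32.641.
dQ/dP = −681/P² = -0.199.
ε = (dQ/dP)(P/Q) = (-0.199)(58.5/32.641).

-0.357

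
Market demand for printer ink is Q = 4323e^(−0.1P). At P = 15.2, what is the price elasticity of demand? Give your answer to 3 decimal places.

At P = 15.2, Q = 945.491.
dQ/dP = −0.1·4323e^(−0.1P) = −0.1Q = -94.549.
ε = (dQ/dP)(P/Q) = (-94.549)(15.2/945.491).

-1.520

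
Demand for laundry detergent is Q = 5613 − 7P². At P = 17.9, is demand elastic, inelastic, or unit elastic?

Q = 3370.130, dQ/dP = -250.600.
ε = (dQ/dP)(P/Q) ≈ -1.331.
|ε| = 1.33 > 1.

elastic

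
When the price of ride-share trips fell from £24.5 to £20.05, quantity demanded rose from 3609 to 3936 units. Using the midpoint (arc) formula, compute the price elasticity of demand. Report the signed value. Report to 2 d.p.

-0.43

ΔQ = 3936 − 3609 = 327; ΔP = 20.05 − 24.5 = -4.45.
Midpoints: P̄ = 22.27, Q̄ = 3772.5.
ε = (ΔQ/ΔP)(P̄/Q̄) = (327/-4.45)(22.27/3772.5).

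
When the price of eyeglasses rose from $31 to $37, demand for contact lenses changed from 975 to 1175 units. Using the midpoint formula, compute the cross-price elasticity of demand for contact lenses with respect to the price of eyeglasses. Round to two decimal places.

1.05

ΔQ_x = 1175 − 975 = 200; ΔP_y = 37 − 31 = 6.
Midpoints: P̄_y = 34.00, Q̄_x = 1075.0.
ε_xy = (ΔQ_x/ΔP_y)(P̄_y/Q̄_x) = (200/6)(34.00/1075.0).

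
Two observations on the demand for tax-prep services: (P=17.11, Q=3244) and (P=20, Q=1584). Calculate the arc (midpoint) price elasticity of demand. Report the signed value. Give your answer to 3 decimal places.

ΔQ = 1584 − 3244 = -1660; ΔP = 20 − 17.11 = 2.89.
Midpoints: P̄ = 18.55, Q̄ = 2414.0.
ε = (ΔQ/ΔP)(P̄/Q̄) = (-1660/2.89)(18.55/2414.0).

-4.415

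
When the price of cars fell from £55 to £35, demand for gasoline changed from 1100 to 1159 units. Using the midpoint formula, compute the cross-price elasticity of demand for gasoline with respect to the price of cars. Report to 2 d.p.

ΔQ_x = 1159 − 1100 = 59; ΔP_y = 35 − 55 = -20.
Midpoints: P̄_y = 45.00, Q̄_x = 1129.5.
ε_xy = (ΔQ_x/ΔP_y)(P̄_y/Q̄_x) = (59/-20)(45.00/1129.5).

-0.12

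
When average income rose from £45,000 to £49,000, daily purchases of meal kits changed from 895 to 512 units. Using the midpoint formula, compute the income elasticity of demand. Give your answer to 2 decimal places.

ΔQ = -383, ΔI = 4000. Midpoints: Ī = 47,000, Q̄ = 703.5.
ε_I = (ΔQ/ΔI)(Ī/Q̄) = (-383/4000)(47000/703.5).

-6.40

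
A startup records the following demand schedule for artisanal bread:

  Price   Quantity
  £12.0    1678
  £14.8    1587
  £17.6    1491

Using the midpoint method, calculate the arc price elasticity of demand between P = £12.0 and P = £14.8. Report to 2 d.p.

-0.27

At P = 12.0, Q = 1678; at P = 14.8, Q = 1587.
ΔQ = -91, ΔP = 2.8. Midpoints: P̄ = 13.40, Q̄ = 1632.5.
ε = (ΔQ/ΔP)(P̄/Q̄) = (-91/2.8)(13.40/1632.5).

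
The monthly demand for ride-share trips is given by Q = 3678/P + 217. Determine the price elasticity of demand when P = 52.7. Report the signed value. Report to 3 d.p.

-0.243

At P = 52.7, Q = 286.791.
dQ/dP = −3678/P² = -1.324.
ε = (dQ/dP)(P/Q) = (-1.324)(52.7/286.791).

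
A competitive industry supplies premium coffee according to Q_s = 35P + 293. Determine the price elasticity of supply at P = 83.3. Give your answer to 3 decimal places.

0.909

At P = 83.3, Q_s = 3208.50.
dQ_s/dP = 35.
ε_s = (dQ_s/dP)(P/Q_s) = (35)(83.3/3208.50).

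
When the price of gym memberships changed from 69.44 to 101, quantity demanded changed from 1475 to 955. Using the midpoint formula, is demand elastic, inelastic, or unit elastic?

elastic

Arc ε ≈ -1.156.
|ε| = 1.16 > 1.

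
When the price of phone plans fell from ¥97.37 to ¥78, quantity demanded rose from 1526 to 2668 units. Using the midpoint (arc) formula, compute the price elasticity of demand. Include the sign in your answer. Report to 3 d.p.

ΔQ = 2668 − 1526 = 1142; ΔP = 78 − 97.37 = -19.37.
Midpoints: P̄ = 87.69, Q̄ = 2097.0.
ε = (ΔQ/ΔP)(P̄/Q̄) = (1142/-19.37)(87.69/2097.0).

-2.465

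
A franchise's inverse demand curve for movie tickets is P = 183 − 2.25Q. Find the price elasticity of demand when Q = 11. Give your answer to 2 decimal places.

-6.39

At Q = 11, P = 183 − 2.25(11) = 158.25.
dP/dQ = −2.25, so dQ/dP = 1/(−2.25) = -0.444.
ε = (dQ/dP)(P/Q) = (-0.444)(158.25/11).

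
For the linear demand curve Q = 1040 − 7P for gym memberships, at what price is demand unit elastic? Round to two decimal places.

74.29

For linear demand Q = a − bP, ε = −bP/(a − bP). |ε| = 1 when bP = a − bP, i.e. P = a/(2b).
P = 1040/(2·7) = 1040/14 = 74.2857.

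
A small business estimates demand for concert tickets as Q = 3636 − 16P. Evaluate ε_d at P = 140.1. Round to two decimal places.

At P = 140.1, Q = 1394.400.
dQ/dP = −16.
ε = (dQ/dP)(P/Q) = (-16)(140.1/1394.400).

-1.61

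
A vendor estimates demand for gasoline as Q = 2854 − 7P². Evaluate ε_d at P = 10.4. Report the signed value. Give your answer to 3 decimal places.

-0.722

At P = 10.4, Q = 2096.880.
dQ/dP = −14P = -145.600.
ε = (dQ/dP)(P/Q) = (-145.600)(10.4/2096.880).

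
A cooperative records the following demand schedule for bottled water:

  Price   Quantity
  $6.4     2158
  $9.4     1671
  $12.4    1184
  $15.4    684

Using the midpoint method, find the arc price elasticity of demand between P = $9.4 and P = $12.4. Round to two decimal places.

-1.24

At P = 9.4, Q = 1671; at P = 12.4, Q = 1184.
ΔQ = -487, ΔP = 3.0. Midpoints: P̄ = 10.90, Q̄ = 1427.5.
ε = (ΔQ/ΔP)(P̄/Q̄) = (-487/3.0)(10.90/1427.5).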